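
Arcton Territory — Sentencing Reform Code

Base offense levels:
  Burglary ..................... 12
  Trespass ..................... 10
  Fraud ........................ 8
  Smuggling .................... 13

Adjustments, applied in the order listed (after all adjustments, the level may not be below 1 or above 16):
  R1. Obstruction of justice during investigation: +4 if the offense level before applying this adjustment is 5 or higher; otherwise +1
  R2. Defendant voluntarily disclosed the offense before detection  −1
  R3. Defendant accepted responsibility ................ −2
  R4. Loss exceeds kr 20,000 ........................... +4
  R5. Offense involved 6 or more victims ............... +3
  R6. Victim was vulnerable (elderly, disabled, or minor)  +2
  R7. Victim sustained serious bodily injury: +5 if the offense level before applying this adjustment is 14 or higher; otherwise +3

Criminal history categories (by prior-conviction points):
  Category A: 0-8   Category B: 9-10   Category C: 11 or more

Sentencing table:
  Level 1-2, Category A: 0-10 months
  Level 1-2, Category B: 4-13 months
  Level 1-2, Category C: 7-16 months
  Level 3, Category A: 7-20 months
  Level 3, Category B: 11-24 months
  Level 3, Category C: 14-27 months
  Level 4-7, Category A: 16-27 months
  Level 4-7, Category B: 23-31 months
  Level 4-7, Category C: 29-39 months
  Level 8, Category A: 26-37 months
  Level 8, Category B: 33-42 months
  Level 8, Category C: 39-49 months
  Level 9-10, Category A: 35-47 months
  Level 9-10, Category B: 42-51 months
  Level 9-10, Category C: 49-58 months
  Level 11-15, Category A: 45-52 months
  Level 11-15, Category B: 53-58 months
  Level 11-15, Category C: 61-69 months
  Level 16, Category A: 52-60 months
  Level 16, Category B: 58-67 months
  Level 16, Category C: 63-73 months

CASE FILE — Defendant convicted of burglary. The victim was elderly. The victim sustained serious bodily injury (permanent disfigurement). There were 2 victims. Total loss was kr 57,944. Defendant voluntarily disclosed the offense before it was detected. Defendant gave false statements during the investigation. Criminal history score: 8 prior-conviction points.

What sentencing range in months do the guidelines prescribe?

Base offense level for burglary: 12.
R1 applies (level before this adjustment is 12 ≥ 5, so +4): 12 + 4 = 16.
R2 applies: 16 − 1 = 15.
R3 does not apply.
R4 applies: 15 + 4 = 19.
R5 does not apply.
R6 applies: 19 + 2 = 21.
R7 applies (level before this adjustment is 21 ≥ 14, so +5): 21 + 5 = 26.
Level 26 exceeds the maximum of 16; capped at 16.
Final offense level: 16.
Criminal history: 8 prior points → Category A (0-8).
Level 16 falls in the 16 band.
Grid: Level 16 × Category A = 52-60 months.

52-60 months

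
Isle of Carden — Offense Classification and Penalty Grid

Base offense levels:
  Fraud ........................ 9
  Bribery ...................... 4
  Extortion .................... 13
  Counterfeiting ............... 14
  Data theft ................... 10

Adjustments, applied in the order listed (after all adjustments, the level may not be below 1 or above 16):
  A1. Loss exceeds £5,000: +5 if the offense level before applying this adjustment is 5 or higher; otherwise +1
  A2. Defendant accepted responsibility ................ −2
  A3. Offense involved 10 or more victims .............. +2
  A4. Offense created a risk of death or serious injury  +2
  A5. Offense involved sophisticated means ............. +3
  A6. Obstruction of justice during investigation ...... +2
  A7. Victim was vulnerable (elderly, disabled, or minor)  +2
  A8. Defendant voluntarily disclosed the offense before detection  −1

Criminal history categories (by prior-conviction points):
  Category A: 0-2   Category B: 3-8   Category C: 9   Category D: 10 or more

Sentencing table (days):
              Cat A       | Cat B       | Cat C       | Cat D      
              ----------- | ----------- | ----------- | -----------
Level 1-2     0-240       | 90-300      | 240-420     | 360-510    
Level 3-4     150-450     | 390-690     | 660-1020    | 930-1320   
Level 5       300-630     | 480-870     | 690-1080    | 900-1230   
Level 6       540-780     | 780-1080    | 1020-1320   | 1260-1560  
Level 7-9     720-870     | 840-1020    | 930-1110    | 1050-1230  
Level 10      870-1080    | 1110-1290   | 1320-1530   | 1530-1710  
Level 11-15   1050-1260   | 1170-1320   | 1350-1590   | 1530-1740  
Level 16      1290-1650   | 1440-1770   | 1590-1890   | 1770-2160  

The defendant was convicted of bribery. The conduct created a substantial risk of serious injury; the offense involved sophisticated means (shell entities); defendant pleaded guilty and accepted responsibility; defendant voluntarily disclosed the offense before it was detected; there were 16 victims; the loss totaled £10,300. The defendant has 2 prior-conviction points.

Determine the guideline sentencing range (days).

720-870 days

Base offense level for bribery: 4.
A1 applies (level before this adjustment is 4 < 5, so +1): 4 + 1 = 5.
A2 applies: 5 − 2 = 3.
A3 applies: 3 + 2 = 5.
A4 applies: 5 + 2 = 7.
A5 applies: 7 + 3 = 10.
A7 does not apply.
A8 applies: 10 − 1 = 9.
Final offense level: 9.
Criminal history: 2 prior points → Category A (0-2).
Level 9 falls in the 7-9 band.
Grid: Level 7-9 × Category A = 720-870 days.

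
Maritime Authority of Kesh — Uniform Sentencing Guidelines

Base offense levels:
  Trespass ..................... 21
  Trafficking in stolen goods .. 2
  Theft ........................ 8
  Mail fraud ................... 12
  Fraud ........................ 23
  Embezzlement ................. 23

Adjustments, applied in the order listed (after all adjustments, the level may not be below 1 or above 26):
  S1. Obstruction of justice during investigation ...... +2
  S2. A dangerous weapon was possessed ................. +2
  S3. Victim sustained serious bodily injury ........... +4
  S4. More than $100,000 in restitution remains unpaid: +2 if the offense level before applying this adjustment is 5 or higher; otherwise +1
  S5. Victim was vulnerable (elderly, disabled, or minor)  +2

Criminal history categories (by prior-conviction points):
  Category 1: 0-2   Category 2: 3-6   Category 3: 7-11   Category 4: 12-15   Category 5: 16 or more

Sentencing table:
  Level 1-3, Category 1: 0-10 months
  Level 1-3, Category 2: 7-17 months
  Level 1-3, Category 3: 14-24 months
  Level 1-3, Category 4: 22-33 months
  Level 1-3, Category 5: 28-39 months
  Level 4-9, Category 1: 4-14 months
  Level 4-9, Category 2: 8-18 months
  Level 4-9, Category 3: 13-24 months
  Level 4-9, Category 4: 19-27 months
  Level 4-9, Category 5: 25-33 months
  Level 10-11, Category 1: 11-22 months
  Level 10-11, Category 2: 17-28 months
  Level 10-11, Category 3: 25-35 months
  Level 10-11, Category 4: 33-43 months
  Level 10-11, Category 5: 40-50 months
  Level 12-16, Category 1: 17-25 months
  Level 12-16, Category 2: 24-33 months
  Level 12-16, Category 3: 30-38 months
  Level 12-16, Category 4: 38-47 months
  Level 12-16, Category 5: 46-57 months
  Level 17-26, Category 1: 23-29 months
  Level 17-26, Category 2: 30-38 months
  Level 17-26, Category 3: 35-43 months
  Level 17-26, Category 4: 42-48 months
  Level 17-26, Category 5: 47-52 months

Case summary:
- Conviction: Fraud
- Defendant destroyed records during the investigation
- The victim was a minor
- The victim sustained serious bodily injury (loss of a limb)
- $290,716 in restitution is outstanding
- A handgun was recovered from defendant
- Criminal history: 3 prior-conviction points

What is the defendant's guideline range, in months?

30-38 months

Base offense level for fraud: 23.
S1 applies: 23 + 2 = 25.
S2 applies: 25 + 2 = 27.
S3 applies: 27 + 4 = 31.
S4 applies (level before this adjustment is 31 ≥ 5, so +2): 31 + 2 = 33.
S5 applies: 33 + 2 = 35.
Level 35 exceeds the maximum of 26; capped at 26.
Final offense level: 26.
Criminal history: 3 prior points → Category 2 (3-6).
Level 26 falls in the 17-26 band.
Grid: Level 17-26 × Category 2 = 30-38 months.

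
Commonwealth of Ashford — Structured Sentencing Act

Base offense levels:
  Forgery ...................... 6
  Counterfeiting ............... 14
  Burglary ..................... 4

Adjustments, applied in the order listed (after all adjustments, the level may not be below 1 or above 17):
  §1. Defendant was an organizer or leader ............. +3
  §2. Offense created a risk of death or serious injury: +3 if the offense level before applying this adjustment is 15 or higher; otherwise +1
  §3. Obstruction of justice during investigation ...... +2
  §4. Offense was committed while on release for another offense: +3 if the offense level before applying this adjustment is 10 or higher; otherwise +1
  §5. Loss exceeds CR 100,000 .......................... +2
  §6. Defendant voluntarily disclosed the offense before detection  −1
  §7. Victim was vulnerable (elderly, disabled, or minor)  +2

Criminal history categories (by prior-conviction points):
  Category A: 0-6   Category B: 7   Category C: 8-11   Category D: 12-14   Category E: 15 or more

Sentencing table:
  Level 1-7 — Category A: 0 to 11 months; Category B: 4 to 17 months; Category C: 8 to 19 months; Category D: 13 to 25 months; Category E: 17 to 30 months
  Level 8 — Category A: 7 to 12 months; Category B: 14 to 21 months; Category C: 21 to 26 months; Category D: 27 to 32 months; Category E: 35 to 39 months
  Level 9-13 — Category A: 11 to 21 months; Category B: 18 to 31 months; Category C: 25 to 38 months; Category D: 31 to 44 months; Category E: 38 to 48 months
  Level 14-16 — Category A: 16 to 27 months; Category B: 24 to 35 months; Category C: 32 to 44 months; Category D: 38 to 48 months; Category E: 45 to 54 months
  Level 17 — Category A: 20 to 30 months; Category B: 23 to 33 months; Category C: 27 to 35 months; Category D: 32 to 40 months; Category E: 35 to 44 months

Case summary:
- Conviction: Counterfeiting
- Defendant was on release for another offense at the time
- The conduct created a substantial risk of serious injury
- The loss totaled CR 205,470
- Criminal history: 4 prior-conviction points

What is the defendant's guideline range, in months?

Base offense level for counterfeiting: 14.
§1 does not apply.
§2 applies (level before this adjustment is 14 < 15, so +1): 14 + 1 = 15.
§4 applies (level before this adjustment is 15 ≥ 10, so +3): 15 + 3 = 18.
§5 applies: 18 + 2 = 20.
§6 does not apply.
§7 does not apply.
Level 20 exceeds the maximum of 17; capped at 17.
Final offense level: 17.
Criminal history: 4 prior points → Category A (0-6).
Level 17 falls in the 17 band.
Grid: Level 17 × Category A = 20-30 months.

20-30 months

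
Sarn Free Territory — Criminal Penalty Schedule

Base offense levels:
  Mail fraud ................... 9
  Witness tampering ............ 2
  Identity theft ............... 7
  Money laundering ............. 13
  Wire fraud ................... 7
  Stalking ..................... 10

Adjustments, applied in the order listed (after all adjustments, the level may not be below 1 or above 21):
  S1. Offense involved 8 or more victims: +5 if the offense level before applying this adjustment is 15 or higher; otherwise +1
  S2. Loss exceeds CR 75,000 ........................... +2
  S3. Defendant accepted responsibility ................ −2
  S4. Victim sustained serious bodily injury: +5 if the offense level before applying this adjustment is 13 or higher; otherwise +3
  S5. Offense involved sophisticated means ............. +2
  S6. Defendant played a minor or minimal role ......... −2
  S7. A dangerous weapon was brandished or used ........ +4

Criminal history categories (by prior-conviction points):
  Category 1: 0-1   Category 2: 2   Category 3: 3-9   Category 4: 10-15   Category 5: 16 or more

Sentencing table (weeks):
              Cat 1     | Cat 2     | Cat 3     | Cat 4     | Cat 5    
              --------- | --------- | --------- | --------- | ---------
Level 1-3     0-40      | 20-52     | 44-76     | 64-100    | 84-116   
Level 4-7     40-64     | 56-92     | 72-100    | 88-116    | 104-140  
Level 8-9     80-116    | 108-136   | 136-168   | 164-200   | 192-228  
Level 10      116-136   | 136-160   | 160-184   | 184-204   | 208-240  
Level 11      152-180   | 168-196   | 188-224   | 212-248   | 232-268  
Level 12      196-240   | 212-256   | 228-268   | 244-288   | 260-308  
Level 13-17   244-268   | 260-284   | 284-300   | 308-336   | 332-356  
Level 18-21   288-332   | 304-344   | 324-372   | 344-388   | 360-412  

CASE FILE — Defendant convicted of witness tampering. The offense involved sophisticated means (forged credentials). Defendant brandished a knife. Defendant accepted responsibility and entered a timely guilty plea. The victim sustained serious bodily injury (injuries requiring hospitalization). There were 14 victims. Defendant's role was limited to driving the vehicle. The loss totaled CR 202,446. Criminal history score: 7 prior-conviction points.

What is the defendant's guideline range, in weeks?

Base offense level for witness tampering: 2.
S1 applies (level before this adjustment is 2 < 15, so +1): 2 + 1 = 3.
S2 applies: 3 + 2 = 5.
S3 applies: 5 − 2 = 3.
S4 applies (level before this adjustment is 3 < 13, so +3): 3 + 3 = 6.
S5 applies: 6 + 2 = 8.
S6 applies: 8 − 2 = 6.
S7 applies: 6 + 4 = 10.
Final offense level: 10.
Criminal history: 7 prior points → Category 3 (3-9).
Level 10 falls in the 10 band.
Grid: Level 10 × Category 3 = 160-184 weeks.

160-184 weeks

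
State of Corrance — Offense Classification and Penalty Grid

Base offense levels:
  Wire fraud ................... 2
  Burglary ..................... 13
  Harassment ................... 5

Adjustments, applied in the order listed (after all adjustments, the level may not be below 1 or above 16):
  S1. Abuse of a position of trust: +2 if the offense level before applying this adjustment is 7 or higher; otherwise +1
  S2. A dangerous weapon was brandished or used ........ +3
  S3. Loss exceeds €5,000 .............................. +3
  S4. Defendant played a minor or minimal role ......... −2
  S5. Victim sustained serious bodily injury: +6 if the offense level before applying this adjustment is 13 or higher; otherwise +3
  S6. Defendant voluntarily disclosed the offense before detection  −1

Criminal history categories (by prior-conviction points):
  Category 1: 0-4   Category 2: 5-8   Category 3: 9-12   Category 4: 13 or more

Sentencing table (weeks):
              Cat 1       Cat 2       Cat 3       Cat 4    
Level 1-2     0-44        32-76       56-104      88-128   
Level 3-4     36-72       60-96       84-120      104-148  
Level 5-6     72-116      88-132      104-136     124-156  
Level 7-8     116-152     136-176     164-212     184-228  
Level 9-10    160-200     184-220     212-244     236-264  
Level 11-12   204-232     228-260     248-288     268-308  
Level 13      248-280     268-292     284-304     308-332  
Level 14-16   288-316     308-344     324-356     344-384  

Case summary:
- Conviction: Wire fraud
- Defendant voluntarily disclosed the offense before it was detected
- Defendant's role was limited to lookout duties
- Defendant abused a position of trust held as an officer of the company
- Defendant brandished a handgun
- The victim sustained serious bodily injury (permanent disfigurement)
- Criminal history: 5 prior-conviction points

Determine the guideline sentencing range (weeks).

88-132 weeks

Base offense level for wire fraud: 2.
S1 applies (level before this adjustment is 2 < 7, so +1): 2 + 1 = 3.
S2 applies: 3 + 3 = 6.
S4 applies: 6 − 2 = 4.
S5 applies (level before this adjustment is 4 < 13, so +3): 4 + 3 = 7.
S6 applies: 7 − 1 = 6.
Final offense level: 6.
Criminal history: 5 prior points → Category 2 (5-8).
Level 6 falls in the 5-6 band.
Grid: Level 5-6 × Category 2 = 88-132 weeks.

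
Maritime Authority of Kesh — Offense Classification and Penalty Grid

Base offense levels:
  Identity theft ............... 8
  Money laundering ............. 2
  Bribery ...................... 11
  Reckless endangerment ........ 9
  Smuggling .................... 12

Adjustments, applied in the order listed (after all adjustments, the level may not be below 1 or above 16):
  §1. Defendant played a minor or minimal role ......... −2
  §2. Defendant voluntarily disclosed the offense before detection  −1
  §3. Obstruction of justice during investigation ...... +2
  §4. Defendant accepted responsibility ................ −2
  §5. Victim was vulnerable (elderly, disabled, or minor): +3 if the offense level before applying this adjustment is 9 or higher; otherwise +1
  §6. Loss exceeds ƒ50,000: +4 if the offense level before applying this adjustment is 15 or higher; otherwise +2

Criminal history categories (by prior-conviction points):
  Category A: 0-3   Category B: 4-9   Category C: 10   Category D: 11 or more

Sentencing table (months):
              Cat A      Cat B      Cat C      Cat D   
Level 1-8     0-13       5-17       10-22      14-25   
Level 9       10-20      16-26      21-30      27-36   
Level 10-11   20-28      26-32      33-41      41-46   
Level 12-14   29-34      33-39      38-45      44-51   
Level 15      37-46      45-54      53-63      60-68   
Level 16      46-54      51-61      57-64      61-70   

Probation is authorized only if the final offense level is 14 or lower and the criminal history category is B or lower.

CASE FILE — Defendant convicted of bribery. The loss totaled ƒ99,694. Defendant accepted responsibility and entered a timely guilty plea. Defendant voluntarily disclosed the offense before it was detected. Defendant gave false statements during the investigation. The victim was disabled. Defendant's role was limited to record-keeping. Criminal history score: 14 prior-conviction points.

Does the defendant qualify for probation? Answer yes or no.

Base offense level for bribery: 11.
§1 applies: 11 − 2 = 9.
§2 applies: 9 − 1 = 8.
§3 applies: 8 + 2 = 10.
§4 applies: 10 − 2 = 8.
§5 applies (level before this adjustment is 8 < 9, so +1): 8 + 1 = 9.
§6 applies (level before this adjustment is 9 < 15, so +2): 9 + 2 = 11.
Final offense level: 11.
Criminal history: 14 prior points → Category D (11+).
Level 11 falls in the 10-11 band.
Grid: Level 10-11 × Category D = 41-46 months.
Probation check: level 11 ≤ 14 and category D > B → not eligible.

No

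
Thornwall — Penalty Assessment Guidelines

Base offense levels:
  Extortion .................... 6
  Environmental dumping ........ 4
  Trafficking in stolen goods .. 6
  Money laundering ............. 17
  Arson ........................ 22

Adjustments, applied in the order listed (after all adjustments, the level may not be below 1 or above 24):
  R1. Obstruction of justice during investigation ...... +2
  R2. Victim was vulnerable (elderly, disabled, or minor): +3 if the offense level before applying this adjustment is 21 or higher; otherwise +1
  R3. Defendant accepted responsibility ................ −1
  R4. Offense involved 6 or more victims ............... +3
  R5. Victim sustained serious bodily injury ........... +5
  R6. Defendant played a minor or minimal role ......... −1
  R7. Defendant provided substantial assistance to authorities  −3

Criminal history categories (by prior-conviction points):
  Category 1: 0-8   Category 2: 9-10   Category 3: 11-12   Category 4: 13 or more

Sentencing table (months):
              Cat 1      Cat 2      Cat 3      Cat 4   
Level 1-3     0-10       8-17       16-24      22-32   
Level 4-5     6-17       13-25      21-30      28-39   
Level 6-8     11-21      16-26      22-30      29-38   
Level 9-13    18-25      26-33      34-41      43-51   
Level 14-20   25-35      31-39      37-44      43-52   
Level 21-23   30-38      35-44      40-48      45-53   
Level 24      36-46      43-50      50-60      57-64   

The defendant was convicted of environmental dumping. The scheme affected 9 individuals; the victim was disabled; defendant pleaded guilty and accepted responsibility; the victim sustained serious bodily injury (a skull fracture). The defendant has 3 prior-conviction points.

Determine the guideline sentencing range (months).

18-25 months

Base offense level for environmental dumping: 4.
R1 does not apply.
R2 applies (level before this adjustment is 4 < 21, so +1): 4 + 1 = 5.
R3 applies: 5 − 1 = 4.
R4 applies: 4 + 3 = 7.
R5 applies: 7 + 5 = 12.
R7 does not apply.
Final offense level: 12.
Criminal history: 3 prior points → Category 1 (0-8).
Level 12 falls in the 9-13 band.
Grid: Level 9-13 × Category 1 = 18-25 months.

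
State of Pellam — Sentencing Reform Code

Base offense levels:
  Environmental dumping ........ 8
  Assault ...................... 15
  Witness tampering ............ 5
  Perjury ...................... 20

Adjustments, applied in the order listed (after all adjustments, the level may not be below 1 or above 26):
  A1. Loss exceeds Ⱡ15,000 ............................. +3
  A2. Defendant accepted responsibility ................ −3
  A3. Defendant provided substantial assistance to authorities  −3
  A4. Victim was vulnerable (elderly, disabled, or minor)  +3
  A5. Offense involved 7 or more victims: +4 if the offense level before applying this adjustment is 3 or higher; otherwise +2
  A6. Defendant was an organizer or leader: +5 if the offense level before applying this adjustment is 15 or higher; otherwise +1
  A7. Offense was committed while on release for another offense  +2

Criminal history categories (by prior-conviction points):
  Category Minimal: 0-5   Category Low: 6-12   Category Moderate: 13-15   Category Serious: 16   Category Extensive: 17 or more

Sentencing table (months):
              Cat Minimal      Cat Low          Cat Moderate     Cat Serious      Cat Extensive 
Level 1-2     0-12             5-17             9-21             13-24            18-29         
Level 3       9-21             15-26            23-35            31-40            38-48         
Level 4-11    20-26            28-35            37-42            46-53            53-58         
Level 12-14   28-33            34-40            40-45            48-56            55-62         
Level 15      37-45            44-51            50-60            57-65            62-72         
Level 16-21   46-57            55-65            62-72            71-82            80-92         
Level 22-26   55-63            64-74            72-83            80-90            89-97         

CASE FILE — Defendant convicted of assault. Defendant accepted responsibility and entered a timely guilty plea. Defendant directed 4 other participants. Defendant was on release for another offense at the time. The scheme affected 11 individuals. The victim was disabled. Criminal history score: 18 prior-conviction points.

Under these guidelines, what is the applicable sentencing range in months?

89-97 months

Base offense level for assault: 15.
A1 does not apply.
A2 applies: 15 − 3 = 12.
A3 does not apply.
A4 applies: 12 + 3 = 15.
A5 applies (level before this adjustment is 15 ≥ 3, so +4): 15 + 4 = 19.
A6 applies (level before this adjustment is 19 ≥ 15, so +5): 19 + 5 = 24.
A7 applies: 24 + 2 = 26.
Final offense level: 26.
Criminal history: 18 prior points → Category Extensive (17+).
Level 26 falls in the 22-26 band.
Grid: Level 22-26 × Category Extensive = 89-97 months.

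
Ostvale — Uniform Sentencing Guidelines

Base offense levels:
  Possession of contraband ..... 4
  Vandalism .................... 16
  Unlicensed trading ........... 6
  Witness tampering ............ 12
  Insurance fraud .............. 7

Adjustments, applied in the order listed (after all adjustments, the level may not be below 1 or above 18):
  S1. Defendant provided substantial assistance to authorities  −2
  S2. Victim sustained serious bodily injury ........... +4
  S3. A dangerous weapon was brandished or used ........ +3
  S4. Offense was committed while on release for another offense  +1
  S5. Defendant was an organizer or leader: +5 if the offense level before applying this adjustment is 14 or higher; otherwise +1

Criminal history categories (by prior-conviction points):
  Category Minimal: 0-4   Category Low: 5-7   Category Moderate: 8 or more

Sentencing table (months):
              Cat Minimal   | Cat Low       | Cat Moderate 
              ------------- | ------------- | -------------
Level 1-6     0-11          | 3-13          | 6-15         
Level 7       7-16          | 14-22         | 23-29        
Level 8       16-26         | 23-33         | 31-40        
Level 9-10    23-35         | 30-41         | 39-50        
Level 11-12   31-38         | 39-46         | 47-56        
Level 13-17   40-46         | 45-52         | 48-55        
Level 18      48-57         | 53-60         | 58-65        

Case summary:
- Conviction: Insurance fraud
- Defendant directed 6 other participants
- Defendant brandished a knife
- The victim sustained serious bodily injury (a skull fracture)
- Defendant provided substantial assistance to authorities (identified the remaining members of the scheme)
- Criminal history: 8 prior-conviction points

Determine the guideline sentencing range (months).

Base offense level for insurance fraud: 7.
S1 applies: 7 − 2 = 5.
S2 applies: 5 + 4 = 9.
S3 applies: 9 + 3 = 12.
S4 does not apply.
S5 applies (level before this adjustment is 12 < 14, so +1): 12 + 1 = 13.
Final offense level: 13.
Criminal history: 8 prior points → Category Moderate (8+).
Level 13 falls in the 13-17 band.
Grid: Level 13-17 × Category Moderate = 48-55 months.

48-55 months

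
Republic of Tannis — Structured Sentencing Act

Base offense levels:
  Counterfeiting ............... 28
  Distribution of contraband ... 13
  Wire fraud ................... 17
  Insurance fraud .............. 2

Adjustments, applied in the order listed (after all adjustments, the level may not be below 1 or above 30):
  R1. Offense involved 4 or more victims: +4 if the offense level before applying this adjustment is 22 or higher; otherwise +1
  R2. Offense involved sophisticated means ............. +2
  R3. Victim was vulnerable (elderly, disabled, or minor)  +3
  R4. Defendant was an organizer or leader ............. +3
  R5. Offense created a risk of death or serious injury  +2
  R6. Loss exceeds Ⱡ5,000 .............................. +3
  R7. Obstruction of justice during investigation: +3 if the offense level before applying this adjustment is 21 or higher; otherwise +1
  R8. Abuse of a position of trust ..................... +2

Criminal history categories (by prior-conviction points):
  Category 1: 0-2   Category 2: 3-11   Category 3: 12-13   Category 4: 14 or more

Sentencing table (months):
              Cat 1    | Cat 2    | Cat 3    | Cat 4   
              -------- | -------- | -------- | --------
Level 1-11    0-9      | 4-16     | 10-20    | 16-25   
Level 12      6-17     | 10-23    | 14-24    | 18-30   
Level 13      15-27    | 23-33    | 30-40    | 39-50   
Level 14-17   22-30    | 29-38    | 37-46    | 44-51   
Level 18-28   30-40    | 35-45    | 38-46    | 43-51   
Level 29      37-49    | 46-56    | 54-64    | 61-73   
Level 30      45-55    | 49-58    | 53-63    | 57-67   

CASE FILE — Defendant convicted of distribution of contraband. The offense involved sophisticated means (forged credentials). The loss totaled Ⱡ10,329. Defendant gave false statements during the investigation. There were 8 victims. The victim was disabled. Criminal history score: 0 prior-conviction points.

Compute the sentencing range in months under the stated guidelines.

Base offense level for distribution of contraband: 13.
R1 applies (level before this adjustment is 13 < 22, so +1): 13 + 1 = 14.
R2 applies: 14 + 2 = 16.
R3 applies: 16 + 3 = 19.
R6 applies: 19 + 3 = 22.
R7 applies (level before this adjustment is 22 ≥ 21, so +3): 22 + 3 = 25.
R8 does not apply.
Final offense level: 25.
Criminal history: 0 prior points → Category 1 (0-2).
Level 25 falls in the 18-28 band.
Grid: Level 18-28 × Category 1 = 30-40 months.

30-40 months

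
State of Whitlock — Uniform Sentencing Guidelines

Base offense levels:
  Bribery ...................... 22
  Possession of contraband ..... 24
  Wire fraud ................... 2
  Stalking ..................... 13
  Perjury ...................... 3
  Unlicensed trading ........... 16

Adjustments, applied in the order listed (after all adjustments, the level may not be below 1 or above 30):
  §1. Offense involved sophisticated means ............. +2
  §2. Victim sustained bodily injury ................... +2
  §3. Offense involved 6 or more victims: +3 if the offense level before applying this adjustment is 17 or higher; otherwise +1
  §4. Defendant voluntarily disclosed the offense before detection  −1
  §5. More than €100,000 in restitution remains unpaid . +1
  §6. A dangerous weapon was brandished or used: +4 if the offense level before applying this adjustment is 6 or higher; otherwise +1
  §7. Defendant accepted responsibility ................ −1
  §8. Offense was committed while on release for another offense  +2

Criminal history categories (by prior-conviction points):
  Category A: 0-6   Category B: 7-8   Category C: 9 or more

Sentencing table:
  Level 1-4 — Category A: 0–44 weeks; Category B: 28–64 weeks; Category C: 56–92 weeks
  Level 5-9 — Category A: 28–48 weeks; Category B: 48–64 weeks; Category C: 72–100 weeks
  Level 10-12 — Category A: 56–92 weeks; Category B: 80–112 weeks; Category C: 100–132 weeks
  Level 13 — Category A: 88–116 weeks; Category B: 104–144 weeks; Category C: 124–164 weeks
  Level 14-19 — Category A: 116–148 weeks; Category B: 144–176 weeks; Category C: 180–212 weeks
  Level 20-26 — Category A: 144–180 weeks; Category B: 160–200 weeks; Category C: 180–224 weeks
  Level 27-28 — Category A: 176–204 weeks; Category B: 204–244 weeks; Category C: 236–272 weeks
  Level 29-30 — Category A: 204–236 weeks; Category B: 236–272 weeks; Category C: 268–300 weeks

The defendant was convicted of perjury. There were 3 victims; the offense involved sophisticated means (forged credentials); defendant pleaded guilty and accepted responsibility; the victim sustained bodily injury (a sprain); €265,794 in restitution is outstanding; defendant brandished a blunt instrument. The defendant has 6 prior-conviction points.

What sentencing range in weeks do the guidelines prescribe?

Base offense level for perjury: 3.
§1 applies: 3 + 2 = 5.
§2 applies: 5 + 2 = 7.
§4 does not apply.
§5 applies: 7 + 1 = 8.
§6 applies (level before this adjustment is 8 ≥ 6, so +4): 8 + 4 = 12.
§7 applies: 12 − 1 = 11.
Final offense level: 11.
Criminal history: 6 prior points → Category A (0-6).
Level 11 falls in the 10-12 band.
Grid: Level 10-12 × Category A = 56-92 weeks.

56-92 weeks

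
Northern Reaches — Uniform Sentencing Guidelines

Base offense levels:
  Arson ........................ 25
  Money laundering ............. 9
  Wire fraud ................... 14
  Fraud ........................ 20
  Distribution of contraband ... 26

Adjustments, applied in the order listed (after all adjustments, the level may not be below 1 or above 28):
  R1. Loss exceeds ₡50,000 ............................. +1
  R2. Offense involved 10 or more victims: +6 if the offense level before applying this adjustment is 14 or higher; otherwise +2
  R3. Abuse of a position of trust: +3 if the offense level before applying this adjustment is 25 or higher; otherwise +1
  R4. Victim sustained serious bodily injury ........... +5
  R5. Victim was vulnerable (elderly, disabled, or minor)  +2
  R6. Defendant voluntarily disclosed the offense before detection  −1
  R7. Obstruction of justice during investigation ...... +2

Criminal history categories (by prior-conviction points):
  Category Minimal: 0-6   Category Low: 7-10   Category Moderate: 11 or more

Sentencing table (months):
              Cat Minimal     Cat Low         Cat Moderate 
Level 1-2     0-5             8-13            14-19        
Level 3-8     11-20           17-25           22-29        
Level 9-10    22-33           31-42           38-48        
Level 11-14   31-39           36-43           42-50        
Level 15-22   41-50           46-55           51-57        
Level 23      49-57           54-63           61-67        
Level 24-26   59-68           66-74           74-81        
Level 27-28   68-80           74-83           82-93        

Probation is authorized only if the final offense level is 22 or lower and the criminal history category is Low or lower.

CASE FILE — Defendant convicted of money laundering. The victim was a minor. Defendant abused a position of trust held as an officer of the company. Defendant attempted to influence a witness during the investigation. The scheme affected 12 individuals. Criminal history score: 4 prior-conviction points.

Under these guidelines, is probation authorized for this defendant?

Yes

Base offense level for money laundering: 9.
R1 does not apply.
R2 applies (level before this adjustment is 9 < 14, so +2): 9 + 2 = 11.
R3 applies (level before this adjustment is 11 < 25, so +1): 11 + 1 = 12.
R4 does not apply.
R5 applies: 12 + 2 = 14.
R7 applies: 14 + 2 = 16.
Final offense level: 16.
Criminal history: 4 prior points → Category Minimal (0-6).
Level 16 falls in the 15-22 band.
Grid: Level 15-22 × Category Minimal = 41-50 months.
Probation check: level 16 ≤ 22 and category Minimal ≤ Low → eligible.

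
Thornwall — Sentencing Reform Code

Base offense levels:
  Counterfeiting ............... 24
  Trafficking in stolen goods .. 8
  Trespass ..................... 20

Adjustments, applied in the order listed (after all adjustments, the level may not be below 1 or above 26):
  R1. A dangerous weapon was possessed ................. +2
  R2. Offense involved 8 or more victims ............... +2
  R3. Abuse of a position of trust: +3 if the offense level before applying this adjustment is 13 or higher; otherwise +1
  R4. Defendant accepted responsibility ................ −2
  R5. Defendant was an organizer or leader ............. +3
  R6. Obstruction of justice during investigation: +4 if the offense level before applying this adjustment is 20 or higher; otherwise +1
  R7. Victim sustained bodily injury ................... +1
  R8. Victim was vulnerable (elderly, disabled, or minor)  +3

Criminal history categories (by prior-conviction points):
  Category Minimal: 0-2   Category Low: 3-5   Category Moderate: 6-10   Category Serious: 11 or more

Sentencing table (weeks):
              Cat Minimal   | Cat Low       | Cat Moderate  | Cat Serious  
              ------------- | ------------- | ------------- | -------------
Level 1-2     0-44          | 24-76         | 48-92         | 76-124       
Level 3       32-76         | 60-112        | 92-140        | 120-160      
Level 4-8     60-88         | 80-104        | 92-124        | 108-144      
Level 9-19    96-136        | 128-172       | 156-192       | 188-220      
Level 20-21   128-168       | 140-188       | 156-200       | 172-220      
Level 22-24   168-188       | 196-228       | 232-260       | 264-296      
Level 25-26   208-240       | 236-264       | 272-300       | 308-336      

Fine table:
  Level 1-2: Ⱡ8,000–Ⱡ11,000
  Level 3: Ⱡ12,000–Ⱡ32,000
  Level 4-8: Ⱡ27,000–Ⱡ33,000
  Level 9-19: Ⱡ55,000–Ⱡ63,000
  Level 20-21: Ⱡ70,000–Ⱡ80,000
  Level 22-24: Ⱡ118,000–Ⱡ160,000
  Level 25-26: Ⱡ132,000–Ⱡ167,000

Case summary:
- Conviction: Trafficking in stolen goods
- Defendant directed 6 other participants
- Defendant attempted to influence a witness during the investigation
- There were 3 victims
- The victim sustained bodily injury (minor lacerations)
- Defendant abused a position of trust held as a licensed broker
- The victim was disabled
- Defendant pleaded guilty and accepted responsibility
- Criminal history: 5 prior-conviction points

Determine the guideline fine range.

Base offense level for trafficking in stolen goods: 8.
R1 does not apply.
R2 does not apply.
R3 applies (level before this adjustment is 8 < 13, so +1): 8 + 1 = 9.
R4 applies: 9 − 2 = 7.
R5 applies: 7 + 3 = 10.
R6 applies (level before this adjustment is 10 < 20, so +1): 10 + 1 = 11.
R7 applies: 11 + 1 = 12.
R8 applies: 12 + 3 = 15.
Final offense level: 15.
Level 15 falls in the 9-19 band.
Fine table: Level 9-19 → Ⱡ55,000–Ⱡ63,000.

Ⱡ55,000–Ⱡ63,000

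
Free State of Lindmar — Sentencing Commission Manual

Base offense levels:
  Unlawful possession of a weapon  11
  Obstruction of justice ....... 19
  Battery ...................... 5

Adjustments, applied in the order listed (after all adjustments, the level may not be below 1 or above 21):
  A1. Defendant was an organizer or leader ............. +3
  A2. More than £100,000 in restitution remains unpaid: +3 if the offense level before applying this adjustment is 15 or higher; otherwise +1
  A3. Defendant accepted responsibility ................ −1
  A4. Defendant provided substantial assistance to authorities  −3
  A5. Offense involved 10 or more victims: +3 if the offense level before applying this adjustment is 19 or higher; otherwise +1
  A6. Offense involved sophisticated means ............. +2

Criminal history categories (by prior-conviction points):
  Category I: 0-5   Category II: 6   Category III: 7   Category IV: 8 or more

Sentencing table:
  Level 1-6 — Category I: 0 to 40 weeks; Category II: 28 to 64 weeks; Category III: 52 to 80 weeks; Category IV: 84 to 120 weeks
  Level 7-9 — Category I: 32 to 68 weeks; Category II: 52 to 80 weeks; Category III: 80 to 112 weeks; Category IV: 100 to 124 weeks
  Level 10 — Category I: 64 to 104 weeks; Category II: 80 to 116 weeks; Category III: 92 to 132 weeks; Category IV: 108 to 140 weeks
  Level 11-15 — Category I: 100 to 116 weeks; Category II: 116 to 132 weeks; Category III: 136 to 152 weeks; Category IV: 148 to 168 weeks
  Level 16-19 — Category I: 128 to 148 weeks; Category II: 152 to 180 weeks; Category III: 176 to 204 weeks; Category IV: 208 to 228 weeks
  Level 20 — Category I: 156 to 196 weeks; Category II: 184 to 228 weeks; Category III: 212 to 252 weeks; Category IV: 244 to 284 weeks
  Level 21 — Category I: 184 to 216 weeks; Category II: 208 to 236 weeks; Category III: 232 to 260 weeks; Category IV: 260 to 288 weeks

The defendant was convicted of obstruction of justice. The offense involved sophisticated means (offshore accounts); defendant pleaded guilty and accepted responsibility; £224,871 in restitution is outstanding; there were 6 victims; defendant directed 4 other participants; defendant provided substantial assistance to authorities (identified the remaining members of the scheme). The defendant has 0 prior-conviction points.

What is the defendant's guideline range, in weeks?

Base offense level for obstruction of justice: 19.
A1 applies: 19 + 3 = 22.
A2 applies (level before this adjustment is 22 ≥ 15, so +3): 22 + 3 = 25.
A3 applies: 25 − 1 = 24.
A4 applies: 24 − 3 = 21.
A6 applies: 21 + 2 = 23.
Level 23 exceeds the maximum of 21; capped at 21.
Final offense level: 21.
Criminal history: 0 prior points → Category I (0-5).
Level 21 falls in the 21 band.
Grid: Level 21 × Category I = 184-216 weeks.

184-216 weeks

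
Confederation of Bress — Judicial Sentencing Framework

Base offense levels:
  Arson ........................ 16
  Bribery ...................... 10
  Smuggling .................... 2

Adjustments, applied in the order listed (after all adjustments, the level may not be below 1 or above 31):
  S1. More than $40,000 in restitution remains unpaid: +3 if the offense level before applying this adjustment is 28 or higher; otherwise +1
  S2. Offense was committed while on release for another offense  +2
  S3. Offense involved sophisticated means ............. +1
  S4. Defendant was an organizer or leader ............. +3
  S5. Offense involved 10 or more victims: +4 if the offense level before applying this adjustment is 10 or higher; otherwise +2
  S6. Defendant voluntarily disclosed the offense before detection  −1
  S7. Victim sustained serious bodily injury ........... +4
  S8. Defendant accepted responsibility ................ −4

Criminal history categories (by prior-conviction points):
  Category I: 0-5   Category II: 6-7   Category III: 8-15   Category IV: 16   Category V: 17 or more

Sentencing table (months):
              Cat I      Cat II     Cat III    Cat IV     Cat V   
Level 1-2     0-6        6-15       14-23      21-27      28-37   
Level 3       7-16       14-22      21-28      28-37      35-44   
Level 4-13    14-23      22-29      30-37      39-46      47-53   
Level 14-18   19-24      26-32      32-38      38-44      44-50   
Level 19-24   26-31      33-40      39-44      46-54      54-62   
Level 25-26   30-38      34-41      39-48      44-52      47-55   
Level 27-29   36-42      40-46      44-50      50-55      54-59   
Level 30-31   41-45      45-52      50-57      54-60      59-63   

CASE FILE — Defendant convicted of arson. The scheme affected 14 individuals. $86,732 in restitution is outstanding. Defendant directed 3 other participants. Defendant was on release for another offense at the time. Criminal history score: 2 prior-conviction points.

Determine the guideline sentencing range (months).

Base offense level for arson: 16.
S1 applies (level before this adjustment is 16 < 28, so +1): 16 + 1 = 17.
S2 applies: 17 + 2 = 19.
S4 applies: 19 + 3 = 22.
S5 applies (level before this adjustment is 22 ≥ 10, so +4): 22 + 4 = 26.
S6 does not apply.
S8 does not apply.
Final offense level: 26.
Criminal history: 2 prior points → Category I (0-5).
Level 26 falls in the 25-26 band.
Grid: Level 25-26 × Category I = 30-38 months.

30-38 months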